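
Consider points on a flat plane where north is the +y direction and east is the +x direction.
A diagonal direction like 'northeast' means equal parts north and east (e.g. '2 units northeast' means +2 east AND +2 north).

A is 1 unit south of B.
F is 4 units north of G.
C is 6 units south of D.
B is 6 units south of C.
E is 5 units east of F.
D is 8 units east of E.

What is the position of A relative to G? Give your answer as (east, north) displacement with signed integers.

Place G at the origin (east=0, north=0).
  F is 4 units north of G: delta (east=+0, north=+4); F at (east=0, north=4).
  E is 5 units east of F: delta (east=+5, north=+0); E at (east=5, north=4).
  D is 8 units east of E: delta (east=+8, north=+0); D at (east=13, north=4).
  C is 6 units south of D: delta (east=+0, north=-6); C at (east=13, north=-2).
  B is 6 units south of C: delta (east=+0, north=-6); B at (east=13, north=-8).
  A is 1 unit south of B: delta (east=+0, north=-1); A at (east=13, north=-9).
Therefore A relative to G: (east=13, north=-9).

Answer: A is at (east=13, north=-9) relative to G.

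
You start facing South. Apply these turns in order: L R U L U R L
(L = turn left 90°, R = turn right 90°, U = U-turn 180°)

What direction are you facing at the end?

Answer: Final heading: East

Derivation:
Start: South
  L (left (90° counter-clockwise)) -> East
  R (right (90° clockwise)) -> South
  U (U-turn (180°)) -> North
  L (left (90° counter-clockwise)) -> West
  U (U-turn (180°)) -> East
  R (right (90° clockwise)) -> South
  L (left (90° counter-clockwise)) -> East
Final: East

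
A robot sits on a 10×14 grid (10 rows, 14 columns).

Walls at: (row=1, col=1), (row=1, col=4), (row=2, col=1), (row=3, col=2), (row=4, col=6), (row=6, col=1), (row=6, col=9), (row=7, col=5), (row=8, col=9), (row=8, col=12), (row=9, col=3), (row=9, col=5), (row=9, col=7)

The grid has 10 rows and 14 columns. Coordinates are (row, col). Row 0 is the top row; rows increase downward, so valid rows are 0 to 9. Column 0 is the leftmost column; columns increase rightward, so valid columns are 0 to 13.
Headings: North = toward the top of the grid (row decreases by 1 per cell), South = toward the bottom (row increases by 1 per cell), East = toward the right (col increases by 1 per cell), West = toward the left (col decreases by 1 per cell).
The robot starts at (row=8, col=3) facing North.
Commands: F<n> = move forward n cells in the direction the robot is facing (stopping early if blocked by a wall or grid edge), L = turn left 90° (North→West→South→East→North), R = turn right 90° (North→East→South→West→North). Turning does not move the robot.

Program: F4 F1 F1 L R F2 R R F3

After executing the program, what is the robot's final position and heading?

Start: (row=8, col=3), facing North
  F4: move forward 4, now at (row=4, col=3)
  F1: move forward 1, now at (row=3, col=3)
  F1: move forward 1, now at (row=2, col=3)
  L: turn left, now facing West
  R: turn right, now facing North
  F2: move forward 2, now at (row=0, col=3)
  R: turn right, now facing East
  R: turn right, now facing South
  F3: move forward 3, now at (row=3, col=3)
Final: (row=3, col=3), facing South

Answer: Final position: (row=3, col=3), facing South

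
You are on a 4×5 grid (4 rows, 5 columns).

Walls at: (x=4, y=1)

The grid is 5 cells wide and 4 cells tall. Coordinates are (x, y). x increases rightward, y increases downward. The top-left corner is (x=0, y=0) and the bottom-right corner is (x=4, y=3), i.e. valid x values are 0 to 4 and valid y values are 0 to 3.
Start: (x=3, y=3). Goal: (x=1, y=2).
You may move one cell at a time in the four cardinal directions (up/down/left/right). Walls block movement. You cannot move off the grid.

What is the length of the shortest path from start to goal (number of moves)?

Answer: Shortest path length: 3

Derivation:
BFS from (x=3, y=3) until reaching (x=1, y=2):
  Distance 0: (x=3, y=3)
  Distance 1: (x=3, y=2), (x=2, y=3), (x=4, y=3)
  Distance 2: (x=3, y=1), (x=2, y=2), (x=4, y=2), (x=1, y=3)
  Distance 3: (x=3, y=0), (x=2, y=1), (x=1, y=2), (x=0, y=3)  <- goal reached here
One shortest path (3 moves): (x=3, y=3) -> (x=2, y=3) -> (x=1, y=3) -> (x=1, y=2)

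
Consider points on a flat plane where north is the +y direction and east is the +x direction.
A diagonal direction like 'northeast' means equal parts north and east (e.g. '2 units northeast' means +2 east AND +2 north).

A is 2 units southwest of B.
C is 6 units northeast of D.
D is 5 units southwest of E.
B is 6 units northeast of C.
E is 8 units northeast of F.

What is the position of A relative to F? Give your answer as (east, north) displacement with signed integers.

Answer: A is at (east=13, north=13) relative to F.

Derivation:
Place F at the origin (east=0, north=0).
  E is 8 units northeast of F: delta (east=+8, north=+8); E at (east=8, north=8).
  D is 5 units southwest of E: delta (east=-5, north=-5); D at (east=3, north=3).
  C is 6 units northeast of D: delta (east=+6, north=+6); C at (east=9, north=9).
  B is 6 units northeast of C: delta (east=+6, north=+6); B at (east=15, north=15).
  A is 2 units southwest of B: delta (east=-2, north=-2); A at (east=13, north=13).
Therefore A relative to F: (east=13, north=13).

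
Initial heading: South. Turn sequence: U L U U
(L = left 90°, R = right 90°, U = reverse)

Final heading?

Start: South
  U (U-turn (180°)) -> North
  L (left (90° counter-clockwise)) -> West
  U (U-turn (180°)) -> East
  U (U-turn (180°)) -> West
Final: West

Answer: Final heading: West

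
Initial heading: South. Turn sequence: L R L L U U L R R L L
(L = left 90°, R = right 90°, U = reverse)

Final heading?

Answer: Final heading: West

Derivation:
Start: South
  L (left (90° counter-clockwise)) -> East
  R (right (90° clockwise)) -> South
  L (left (90° counter-clockwise)) -> East
  L (left (90° counter-clockwise)) -> North
  U (U-turn (180°)) -> South
  U (U-turn (180°)) -> North
  L (left (90° counter-clockwise)) -> West
  R (right (90° clockwise)) -> North
  R (right (90° clockwise)) -> East
  L (left (90° counter-clockwise)) -> North
  L (left (90° counter-clockwise)) -> West
Final: West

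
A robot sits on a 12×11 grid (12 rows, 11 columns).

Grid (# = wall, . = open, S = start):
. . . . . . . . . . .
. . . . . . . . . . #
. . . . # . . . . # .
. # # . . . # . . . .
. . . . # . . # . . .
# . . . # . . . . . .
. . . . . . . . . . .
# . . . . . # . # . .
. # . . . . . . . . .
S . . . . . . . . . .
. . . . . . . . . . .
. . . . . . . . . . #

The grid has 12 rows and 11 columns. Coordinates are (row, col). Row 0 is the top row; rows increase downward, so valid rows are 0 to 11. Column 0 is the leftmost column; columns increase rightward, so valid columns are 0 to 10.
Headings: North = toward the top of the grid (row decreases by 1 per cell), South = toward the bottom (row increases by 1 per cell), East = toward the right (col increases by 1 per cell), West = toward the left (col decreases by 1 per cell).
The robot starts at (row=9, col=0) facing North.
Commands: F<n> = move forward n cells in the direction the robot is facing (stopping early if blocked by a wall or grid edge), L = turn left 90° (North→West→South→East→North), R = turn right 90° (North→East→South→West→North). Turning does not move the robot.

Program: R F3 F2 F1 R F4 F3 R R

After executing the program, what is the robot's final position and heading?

Start: (row=9, col=0), facing North
  R: turn right, now facing East
  F3: move forward 3, now at (row=9, col=3)
  F2: move forward 2, now at (row=9, col=5)
  F1: move forward 1, now at (row=9, col=6)
  R: turn right, now facing South
  F4: move forward 2/4 (blocked), now at (row=11, col=6)
  F3: move forward 0/3 (blocked), now at (row=11, col=6)
  R: turn right, now facing West
  R: turn right, now facing North
Final: (row=11, col=6), facing North

Answer: Final position: (row=11, col=6), facing North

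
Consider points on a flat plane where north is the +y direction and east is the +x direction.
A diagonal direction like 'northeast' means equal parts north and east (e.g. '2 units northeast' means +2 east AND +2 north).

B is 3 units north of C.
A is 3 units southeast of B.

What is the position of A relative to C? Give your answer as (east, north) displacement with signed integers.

Answer: A is at (east=3, north=0) relative to C.

Derivation:
Place C at the origin (east=0, north=0).
  B is 3 units north of C: delta (east=+0, north=+3); B at (east=0, north=3).
  A is 3 units southeast of B: delta (east=+3, north=-3); A at (east=3, north=0).
Therefore A relative to C: (east=3, north=0).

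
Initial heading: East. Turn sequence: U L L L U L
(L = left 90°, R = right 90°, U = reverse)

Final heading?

Answer: Final heading: East

Derivation:
Start: East
  U (U-turn (180°)) -> West
  L (left (90° counter-clockwise)) -> South
  L (left (90° counter-clockwise)) -> East
  L (left (90° counter-clockwise)) -> North
  U (U-turn (180°)) -> South
  L (left (90° counter-clockwise)) -> East
Final: East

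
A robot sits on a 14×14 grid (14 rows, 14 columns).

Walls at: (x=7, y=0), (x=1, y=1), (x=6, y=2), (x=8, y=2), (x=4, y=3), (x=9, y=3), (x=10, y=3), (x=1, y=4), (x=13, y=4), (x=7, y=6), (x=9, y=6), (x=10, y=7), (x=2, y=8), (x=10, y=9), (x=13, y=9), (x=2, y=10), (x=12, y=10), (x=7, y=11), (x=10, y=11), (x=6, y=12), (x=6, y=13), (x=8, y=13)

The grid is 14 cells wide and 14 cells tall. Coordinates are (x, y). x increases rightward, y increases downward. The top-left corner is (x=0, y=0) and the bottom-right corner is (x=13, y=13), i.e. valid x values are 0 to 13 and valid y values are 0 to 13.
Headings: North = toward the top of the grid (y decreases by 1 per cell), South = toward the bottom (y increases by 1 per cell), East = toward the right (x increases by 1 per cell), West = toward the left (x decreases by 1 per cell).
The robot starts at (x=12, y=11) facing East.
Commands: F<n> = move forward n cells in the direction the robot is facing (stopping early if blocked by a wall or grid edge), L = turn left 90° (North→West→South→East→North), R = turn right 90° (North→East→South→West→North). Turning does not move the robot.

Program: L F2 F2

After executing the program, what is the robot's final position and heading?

Start: (x=12, y=11), facing East
  L: turn left, now facing North
  F2: move forward 0/2 (blocked), now at (x=12, y=11)
  F2: move forward 0/2 (blocked), now at (x=12, y=11)
Final: (x=12, y=11), facing North

Answer: Final position: (x=12, y=11), facing North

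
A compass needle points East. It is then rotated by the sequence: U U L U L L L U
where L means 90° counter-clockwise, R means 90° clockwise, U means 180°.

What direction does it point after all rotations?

Answer: Final heading: East

Derivation:
Start: East
  U (U-turn (180°)) -> West
  U (U-turn (180°)) -> East
  L (left (90° counter-clockwise)) -> North
  U (U-turn (180°)) -> South
  L (left (90° counter-clockwise)) -> East
  L (left (90° counter-clockwise)) -> North
  L (left (90° counter-clockwise)) -> West
  U (U-turn (180°)) -> East
Final: East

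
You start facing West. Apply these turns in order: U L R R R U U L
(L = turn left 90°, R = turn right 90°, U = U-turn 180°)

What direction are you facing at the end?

Answer: Final heading: South

Derivation:
Start: West
  U (U-turn (180°)) -> East
  L (left (90° counter-clockwise)) -> North
  R (right (90° clockwise)) -> East
  R (right (90° clockwise)) -> South
  R (right (90° clockwise)) -> West
  U (U-turn (180°)) -> East
  U (U-turn (180°)) -> West
  L (left (90° counter-clockwise)) -> South
Final: South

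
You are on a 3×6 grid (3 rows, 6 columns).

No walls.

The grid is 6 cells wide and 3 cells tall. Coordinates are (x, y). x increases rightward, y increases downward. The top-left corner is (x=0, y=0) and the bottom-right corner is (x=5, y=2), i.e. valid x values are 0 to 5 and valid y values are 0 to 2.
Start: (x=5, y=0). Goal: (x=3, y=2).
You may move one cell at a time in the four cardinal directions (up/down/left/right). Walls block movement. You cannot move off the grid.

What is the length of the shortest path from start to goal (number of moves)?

BFS from (x=5, y=0) until reaching (x=3, y=2):
  Distance 0: (x=5, y=0)
  Distance 1: (x=4, y=0), (x=5, y=1)
  Distance 2: (x=3, y=0), (x=4, y=1), (x=5, y=2)
  Distance 3: (x=2, y=0), (x=3, y=1), (x=4, y=2)
  Distance 4: (x=1, y=0), (x=2, y=1), (x=3, y=2)  <- goal reached here
One shortest path (4 moves): (x=5, y=0) -> (x=4, y=0) -> (x=3, y=0) -> (x=3, y=1) -> (x=3, y=2)

Answer: Shortest path length: 4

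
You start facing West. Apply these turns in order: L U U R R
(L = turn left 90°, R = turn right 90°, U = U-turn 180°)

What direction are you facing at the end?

Answer: Final heading: North

Derivation:
Start: West
  L (left (90° counter-clockwise)) -> South
  U (U-turn (180°)) -> North
  U (U-turn (180°)) -> South
  R (right (90° clockwise)) -> West
  R (right (90° clockwise)) -> North
Final: North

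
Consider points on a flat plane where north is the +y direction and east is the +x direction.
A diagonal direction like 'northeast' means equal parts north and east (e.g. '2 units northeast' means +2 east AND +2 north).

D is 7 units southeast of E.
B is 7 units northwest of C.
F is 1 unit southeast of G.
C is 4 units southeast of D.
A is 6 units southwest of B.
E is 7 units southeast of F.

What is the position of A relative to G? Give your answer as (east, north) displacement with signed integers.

Place G at the origin (east=0, north=0).
  F is 1 unit southeast of G: delta (east=+1, north=-1); F at (east=1, north=-1).
  E is 7 units southeast of F: delta (east=+7, north=-7); E at (east=8, north=-8).
  D is 7 units southeast of E: delta (east=+7, north=-7); D at (east=15, north=-15).
  C is 4 units southeast of D: delta (east=+4, north=-4); C at (east=19, north=-19).
  B is 7 units northwest of C: delta (east=-7, north=+7); B at (east=12, north=-12).
  A is 6 units southwest of B: delta (east=-6, north=-6); A at (east=6, north=-18).
Therefore A relative to G: (east=6, north=-18).

Answer: A is at (east=6, north=-18) relative to G.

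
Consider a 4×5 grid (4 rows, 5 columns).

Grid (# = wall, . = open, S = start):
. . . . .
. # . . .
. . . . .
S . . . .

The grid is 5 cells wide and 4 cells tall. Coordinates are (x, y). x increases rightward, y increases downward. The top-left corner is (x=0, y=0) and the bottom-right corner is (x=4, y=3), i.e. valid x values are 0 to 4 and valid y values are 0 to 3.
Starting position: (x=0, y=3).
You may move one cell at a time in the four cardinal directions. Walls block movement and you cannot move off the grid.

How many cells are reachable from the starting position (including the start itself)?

BFS flood-fill from (x=0, y=3):
  Distance 0: (x=0, y=3)
  Distance 1: (x=0, y=2), (x=1, y=3)
  Distance 2: (x=0, y=1), (x=1, y=2), (x=2, y=3)
  Distance 3: (x=0, y=0), (x=2, y=2), (x=3, y=3)
  Distance 4: (x=1, y=0), (x=2, y=1), (x=3, y=2), (x=4, y=3)
  Distance 5: (x=2, y=0), (x=3, y=1), (x=4, y=2)
  Distance 6: (x=3, y=0), (x=4, y=1)
  Distance 7: (x=4, y=0)
Total reachable: 19 (grid has 19 open cells total)

Answer: Reachable cells: 19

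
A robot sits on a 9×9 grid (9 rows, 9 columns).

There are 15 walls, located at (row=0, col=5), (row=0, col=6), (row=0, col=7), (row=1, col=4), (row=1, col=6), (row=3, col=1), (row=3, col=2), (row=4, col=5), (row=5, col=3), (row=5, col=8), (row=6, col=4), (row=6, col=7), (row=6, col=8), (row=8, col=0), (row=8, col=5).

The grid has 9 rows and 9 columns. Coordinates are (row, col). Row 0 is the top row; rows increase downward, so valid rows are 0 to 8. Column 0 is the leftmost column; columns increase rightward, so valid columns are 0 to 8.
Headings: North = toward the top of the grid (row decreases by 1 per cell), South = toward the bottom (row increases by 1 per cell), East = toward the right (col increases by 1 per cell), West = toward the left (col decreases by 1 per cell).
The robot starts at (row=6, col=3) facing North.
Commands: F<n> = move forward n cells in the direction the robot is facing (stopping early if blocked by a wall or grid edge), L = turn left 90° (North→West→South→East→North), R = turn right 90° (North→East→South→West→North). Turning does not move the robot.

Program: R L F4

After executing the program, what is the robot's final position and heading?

Start: (row=6, col=3), facing North
  R: turn right, now facing East
  L: turn left, now facing North
  F4: move forward 0/4 (blocked), now at (row=6, col=3)
Final: (row=6, col=3), facing North

Answer: Final position: (row=6, col=3), facing North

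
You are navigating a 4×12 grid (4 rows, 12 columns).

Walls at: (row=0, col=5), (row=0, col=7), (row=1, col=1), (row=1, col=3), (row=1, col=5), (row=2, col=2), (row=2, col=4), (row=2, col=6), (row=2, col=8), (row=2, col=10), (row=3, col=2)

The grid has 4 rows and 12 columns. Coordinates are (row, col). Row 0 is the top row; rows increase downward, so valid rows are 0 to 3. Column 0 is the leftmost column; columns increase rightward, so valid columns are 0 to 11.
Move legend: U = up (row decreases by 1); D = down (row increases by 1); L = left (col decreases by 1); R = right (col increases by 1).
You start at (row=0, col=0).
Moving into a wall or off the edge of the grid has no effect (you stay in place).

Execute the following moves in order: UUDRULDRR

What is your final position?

Answer: Final position: (row=1, col=0)

Derivation:
Start: (row=0, col=0)
  U (up): blocked, stay at (row=0, col=0)
  U (up): blocked, stay at (row=0, col=0)
  D (down): (row=0, col=0) -> (row=1, col=0)
  R (right): blocked, stay at (row=1, col=0)
  U (up): (row=1, col=0) -> (row=0, col=0)
  L (left): blocked, stay at (row=0, col=0)
  D (down): (row=0, col=0) -> (row=1, col=0)
  R (right): blocked, stay at (row=1, col=0)
  R (right): blocked, stay at (row=1, col=0)
Final: (row=1, col=0)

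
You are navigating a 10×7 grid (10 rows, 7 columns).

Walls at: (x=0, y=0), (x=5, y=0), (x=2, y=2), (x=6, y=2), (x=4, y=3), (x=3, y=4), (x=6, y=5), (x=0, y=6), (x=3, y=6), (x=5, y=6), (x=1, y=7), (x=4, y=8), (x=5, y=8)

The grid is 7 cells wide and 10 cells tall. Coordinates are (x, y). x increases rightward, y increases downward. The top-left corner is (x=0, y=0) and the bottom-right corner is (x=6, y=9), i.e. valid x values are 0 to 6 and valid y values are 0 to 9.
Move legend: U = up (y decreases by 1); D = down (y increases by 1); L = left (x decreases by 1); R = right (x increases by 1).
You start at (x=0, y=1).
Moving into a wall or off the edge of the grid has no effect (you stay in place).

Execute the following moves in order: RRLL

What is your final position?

Answer: Final position: (x=0, y=1)

Derivation:
Start: (x=0, y=1)
  R (right): (x=0, y=1) -> (x=1, y=1)
  R (right): (x=1, y=1) -> (x=2, y=1)
  L (left): (x=2, y=1) -> (x=1, y=1)
  L (left): (x=1, y=1) -> (x=0, y=1)
Final: (x=0, y=1)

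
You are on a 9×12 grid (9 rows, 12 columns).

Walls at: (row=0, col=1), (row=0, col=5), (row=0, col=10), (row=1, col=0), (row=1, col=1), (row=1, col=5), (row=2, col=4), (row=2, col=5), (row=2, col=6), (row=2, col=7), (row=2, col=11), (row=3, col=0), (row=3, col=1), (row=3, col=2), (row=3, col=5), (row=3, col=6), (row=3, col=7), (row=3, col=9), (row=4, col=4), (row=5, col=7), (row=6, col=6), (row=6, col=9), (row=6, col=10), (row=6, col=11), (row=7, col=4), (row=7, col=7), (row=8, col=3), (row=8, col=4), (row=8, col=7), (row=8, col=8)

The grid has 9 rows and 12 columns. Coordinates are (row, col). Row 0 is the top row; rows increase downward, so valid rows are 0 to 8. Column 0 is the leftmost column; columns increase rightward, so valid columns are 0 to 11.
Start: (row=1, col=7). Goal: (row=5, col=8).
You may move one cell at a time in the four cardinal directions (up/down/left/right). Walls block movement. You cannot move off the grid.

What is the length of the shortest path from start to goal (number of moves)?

BFS from (row=1, col=7) until reaching (row=5, col=8):
  Distance 0: (row=1, col=7)
  Distance 1: (row=0, col=7), (row=1, col=6), (row=1, col=8)
  Distance 2: (row=0, col=6), (row=0, col=8), (row=1, col=9), (row=2, col=8)
  Distance 3: (row=0, col=9), (row=1, col=10), (row=2, col=9), (row=3, col=8)
  Distance 4: (row=1, col=11), (row=2, col=10), (row=4, col=8)
  Distance 5: (row=0, col=11), (row=3, col=10), (row=4, col=7), (row=4, col=9), (row=5, col=8)  <- goal reached here
One shortest path (5 moves): (row=1, col=7) -> (row=1, col=8) -> (row=2, col=8) -> (row=3, col=8) -> (row=4, col=8) -> (row=5, col=8)

Answer: Shortest path length: 5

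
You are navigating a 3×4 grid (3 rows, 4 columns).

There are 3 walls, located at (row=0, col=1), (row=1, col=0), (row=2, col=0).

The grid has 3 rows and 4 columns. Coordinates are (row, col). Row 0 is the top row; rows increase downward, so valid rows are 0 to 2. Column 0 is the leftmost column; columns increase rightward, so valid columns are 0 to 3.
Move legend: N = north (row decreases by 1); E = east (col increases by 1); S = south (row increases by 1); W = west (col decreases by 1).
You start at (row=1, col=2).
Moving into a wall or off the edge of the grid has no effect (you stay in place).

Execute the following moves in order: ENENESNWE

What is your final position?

Start: (row=1, col=2)
  E (east): (row=1, col=2) -> (row=1, col=3)
  N (north): (row=1, col=3) -> (row=0, col=3)
  E (east): blocked, stay at (row=0, col=3)
  N (north): blocked, stay at (row=0, col=3)
  E (east): blocked, stay at (row=0, col=3)
  S (south): (row=0, col=3) -> (row=1, col=3)
  N (north): (row=1, col=3) -> (row=0, col=3)
  W (west): (row=0, col=3) -> (row=0, col=2)
  E (east): (row=0, col=2) -> (row=0, col=3)
Final: (row=0, col=3)

Answer: Final position: (row=0, col=3)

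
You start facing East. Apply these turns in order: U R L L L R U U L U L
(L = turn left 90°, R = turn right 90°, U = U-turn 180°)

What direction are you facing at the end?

Start: East
  U (U-turn (180°)) -> West
  R (right (90° clockwise)) -> North
  L (left (90° counter-clockwise)) -> West
  L (left (90° counter-clockwise)) -> South
  L (left (90° counter-clockwise)) -> East
  R (right (90° clockwise)) -> South
  U (U-turn (180°)) -> North
  U (U-turn (180°)) -> South
  L (left (90° counter-clockwise)) -> East
  U (U-turn (180°)) -> West
  L (left (90° counter-clockwise)) -> South
Final: South

Answer: Final heading: South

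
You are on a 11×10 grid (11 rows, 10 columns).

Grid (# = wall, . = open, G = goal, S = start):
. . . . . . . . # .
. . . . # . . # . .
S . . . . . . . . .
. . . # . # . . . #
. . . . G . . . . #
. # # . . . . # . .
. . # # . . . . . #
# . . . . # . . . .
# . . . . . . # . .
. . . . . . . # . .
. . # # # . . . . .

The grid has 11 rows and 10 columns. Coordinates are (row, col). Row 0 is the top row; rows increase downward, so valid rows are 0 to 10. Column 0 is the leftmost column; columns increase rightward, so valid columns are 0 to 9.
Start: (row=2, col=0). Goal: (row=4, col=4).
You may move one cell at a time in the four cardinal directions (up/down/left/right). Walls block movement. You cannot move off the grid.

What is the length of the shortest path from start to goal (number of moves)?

BFS from (row=2, col=0) until reaching (row=4, col=4):
  Distance 0: (row=2, col=0)
  Distance 1: (row=1, col=0), (row=2, col=1), (row=3, col=0)
  Distance 2: (row=0, col=0), (row=1, col=1), (row=2, col=2), (row=3, col=1), (row=4, col=0)
  Distance 3: (row=0, col=1), (row=1, col=2), (row=2, col=3), (row=3, col=2), (row=4, col=1), (row=5, col=0)
  Distance 4: (row=0, col=2), (row=1, col=3), (row=2, col=4), (row=4, col=2), (row=6, col=0)
  Distance 5: (row=0, col=3), (row=2, col=5), (row=3, col=4), (row=4, col=3), (row=6, col=1)
  Distance 6: (row=0, col=4), (row=1, col=5), (row=2, col=6), (row=4, col=4), (row=5, col=3), (row=7, col=1)  <- goal reached here
One shortest path (6 moves): (row=2, col=0) -> (row=2, col=1) -> (row=2, col=2) -> (row=2, col=3) -> (row=2, col=4) -> (row=3, col=4) -> (row=4, col=4)

Answer: Shortest path length: 6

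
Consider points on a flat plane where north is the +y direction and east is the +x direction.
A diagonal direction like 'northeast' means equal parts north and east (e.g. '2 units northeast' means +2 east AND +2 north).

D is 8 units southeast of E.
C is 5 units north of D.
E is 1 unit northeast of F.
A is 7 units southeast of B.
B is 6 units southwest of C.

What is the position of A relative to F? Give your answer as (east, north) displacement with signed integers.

Answer: A is at (east=10, north=-15) relative to F.

Derivation:
Place F at the origin (east=0, north=0).
  E is 1 unit northeast of F: delta (east=+1, north=+1); E at (east=1, north=1).
  D is 8 units southeast of E: delta (east=+8, north=-8); D at (east=9, north=-7).
  C is 5 units north of D: delta (east=+0, north=+5); C at (east=9, north=-2).
  B is 6 units southwest of C: delta (east=-6, north=-6); B at (east=3, north=-8).
  A is 7 units southeast of B: delta (east=+7, north=-7); A at (east=10, north=-15).
Therefore A relative to F: (east=10, north=-15).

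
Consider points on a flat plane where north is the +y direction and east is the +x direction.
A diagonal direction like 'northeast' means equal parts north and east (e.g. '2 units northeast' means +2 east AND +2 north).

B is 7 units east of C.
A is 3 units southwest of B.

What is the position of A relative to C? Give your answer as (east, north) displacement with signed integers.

Place C at the origin (east=0, north=0).
  B is 7 units east of C: delta (east=+7, north=+0); B at (east=7, north=0).
  A is 3 units southwest of B: delta (east=-3, north=-3); A at (east=4, north=-3).
Therefore A relative to C: (east=4, north=-3).

Answer: A is at (east=4, north=-3) relative to C.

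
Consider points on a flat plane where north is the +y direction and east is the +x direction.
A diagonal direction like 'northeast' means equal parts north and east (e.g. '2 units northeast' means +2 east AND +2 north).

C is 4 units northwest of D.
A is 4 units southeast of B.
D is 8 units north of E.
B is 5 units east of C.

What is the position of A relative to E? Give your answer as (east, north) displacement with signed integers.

Answer: A is at (east=5, north=8) relative to E.

Derivation:
Place E at the origin (east=0, north=0).
  D is 8 units north of E: delta (east=+0, north=+8); D at (east=0, north=8).
  C is 4 units northwest of D: delta (east=-4, north=+4); C at (east=-4, north=12).
  B is 5 units east of C: delta (east=+5, north=+0); B at (east=1, north=12).
  A is 4 units southeast of B: delta (east=+4, north=-4); A at (east=5, north=8).
Therefore A relative to E: (east=5, north=8).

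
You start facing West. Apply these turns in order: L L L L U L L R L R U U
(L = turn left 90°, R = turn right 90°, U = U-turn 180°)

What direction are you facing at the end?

Answer: Final heading: North

Derivation:
Start: West
  L (left (90° counter-clockwise)) -> South
  L (left (90° counter-clockwise)) -> East
  L (left (90° counter-clockwise)) -> North
  L (left (90° counter-clockwise)) -> West
  U (U-turn (180°)) -> East
  L (left (90° counter-clockwise)) -> North
  L (left (90° counter-clockwise)) -> West
  R (right (90° clockwise)) -> North
  L (left (90° counter-clockwise)) -> West
  R (right (90° clockwise)) -> North
  U (U-turn (180°)) -> South
  U (U-turn (180°)) -> North
Final: North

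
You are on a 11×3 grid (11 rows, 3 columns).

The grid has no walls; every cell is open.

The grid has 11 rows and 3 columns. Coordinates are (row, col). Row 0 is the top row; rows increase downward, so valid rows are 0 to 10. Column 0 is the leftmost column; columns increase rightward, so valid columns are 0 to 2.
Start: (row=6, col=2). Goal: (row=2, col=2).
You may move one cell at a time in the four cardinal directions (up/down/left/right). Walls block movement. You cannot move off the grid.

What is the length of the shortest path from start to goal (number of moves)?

BFS from (row=6, col=2) until reaching (row=2, col=2):
  Distance 0: (row=6, col=2)
  Distance 1: (row=5, col=2), (row=6, col=1), (row=7, col=2)
  Distance 2: (row=4, col=2), (row=5, col=1), (row=6, col=0), (row=7, col=1), (row=8, col=2)
  Distance 3: (row=3, col=2), (row=4, col=1), (row=5, col=0), (row=7, col=0), (row=8, col=1), (row=9, col=2)
  Distance 4: (row=2, col=2), (row=3, col=1), (row=4, col=0), (row=8, col=0), (row=9, col=1), (row=10, col=2)  <- goal reached here
One shortest path (4 moves): (row=6, col=2) -> (row=5, col=2) -> (row=4, col=2) -> (row=3, col=2) -> (row=2, col=2)

Answer: Shortest path length: 4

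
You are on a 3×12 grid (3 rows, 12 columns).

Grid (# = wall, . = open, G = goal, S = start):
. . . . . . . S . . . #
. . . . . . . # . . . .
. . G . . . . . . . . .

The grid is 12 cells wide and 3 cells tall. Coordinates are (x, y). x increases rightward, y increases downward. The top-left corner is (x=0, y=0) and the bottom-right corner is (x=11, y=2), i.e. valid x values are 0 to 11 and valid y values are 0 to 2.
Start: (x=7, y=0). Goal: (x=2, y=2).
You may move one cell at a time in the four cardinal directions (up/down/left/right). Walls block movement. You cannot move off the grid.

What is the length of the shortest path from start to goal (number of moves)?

BFS from (x=7, y=0) until reaching (x=2, y=2):
  Distance 0: (x=7, y=0)
  Distance 1: (x=6, y=0), (x=8, y=0)
  Distance 2: (x=5, y=0), (x=9, y=0), (x=6, y=1), (x=8, y=1)
  Distance 3: (x=4, y=0), (x=10, y=0), (x=5, y=1), (x=9, y=1), (x=6, y=2), (x=8, y=2)
  Distance 4: (x=3, y=0), (x=4, y=1), (x=10, y=1), (x=5, y=2), (x=7, y=2), (x=9, y=2)
  Distance 5: (x=2, y=0), (x=3, y=1), (x=11, y=1), (x=4, y=2), (x=10, y=2)
  Distance 6: (x=1, y=0), (x=2, y=1), (x=3, y=2), (x=11, y=2)
  Distance 7: (x=0, y=0), (x=1, y=1), (x=2, y=2)  <- goal reached here
One shortest path (7 moves): (x=7, y=0) -> (x=6, y=0) -> (x=5, y=0) -> (x=4, y=0) -> (x=3, y=0) -> (x=2, y=0) -> (x=2, y=1) -> (x=2, y=2)

Answer: Shortest path length: 7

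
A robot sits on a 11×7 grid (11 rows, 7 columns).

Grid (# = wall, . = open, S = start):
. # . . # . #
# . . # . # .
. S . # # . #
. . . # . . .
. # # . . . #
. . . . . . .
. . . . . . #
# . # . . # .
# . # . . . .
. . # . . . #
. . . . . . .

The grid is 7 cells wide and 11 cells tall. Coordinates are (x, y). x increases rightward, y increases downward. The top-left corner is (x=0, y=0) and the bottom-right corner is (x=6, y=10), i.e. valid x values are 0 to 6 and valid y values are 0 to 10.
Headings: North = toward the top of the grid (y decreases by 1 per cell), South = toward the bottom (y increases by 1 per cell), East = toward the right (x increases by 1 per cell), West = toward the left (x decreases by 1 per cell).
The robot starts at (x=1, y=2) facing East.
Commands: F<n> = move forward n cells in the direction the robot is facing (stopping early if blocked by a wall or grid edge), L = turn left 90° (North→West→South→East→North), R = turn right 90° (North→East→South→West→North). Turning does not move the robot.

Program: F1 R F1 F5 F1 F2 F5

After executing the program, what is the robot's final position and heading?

Answer: Final position: (x=2, y=3), facing South

Derivation:
Start: (x=1, y=2), facing East
  F1: move forward 1, now at (x=2, y=2)
  R: turn right, now facing South
  F1: move forward 1, now at (x=2, y=3)
  F5: move forward 0/5 (blocked), now at (x=2, y=3)
  F1: move forward 0/1 (blocked), now at (x=2, y=3)
  F2: move forward 0/2 (blocked), now at (x=2, y=3)
  F5: move forward 0/5 (blocked), now at (x=2, y=3)
Final: (x=2, y=3), facing South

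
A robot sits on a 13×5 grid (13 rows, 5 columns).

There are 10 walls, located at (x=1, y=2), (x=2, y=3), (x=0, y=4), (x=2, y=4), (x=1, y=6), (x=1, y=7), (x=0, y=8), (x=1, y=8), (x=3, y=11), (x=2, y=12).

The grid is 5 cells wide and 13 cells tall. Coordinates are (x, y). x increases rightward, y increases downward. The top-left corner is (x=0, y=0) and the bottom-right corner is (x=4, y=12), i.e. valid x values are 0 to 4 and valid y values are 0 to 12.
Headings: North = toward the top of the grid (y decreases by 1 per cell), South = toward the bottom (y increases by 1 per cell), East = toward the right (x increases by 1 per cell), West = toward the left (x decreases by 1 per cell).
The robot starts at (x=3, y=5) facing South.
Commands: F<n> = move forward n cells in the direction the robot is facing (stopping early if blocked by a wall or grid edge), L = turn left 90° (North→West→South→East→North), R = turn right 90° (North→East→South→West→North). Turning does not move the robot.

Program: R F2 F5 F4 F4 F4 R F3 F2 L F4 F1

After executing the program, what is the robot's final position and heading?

Start: (x=3, y=5), facing South
  R: turn right, now facing West
  F2: move forward 2, now at (x=1, y=5)
  F5: move forward 1/5 (blocked), now at (x=0, y=5)
  [×3]F4: move forward 0/4 (blocked), now at (x=0, y=5)
  R: turn right, now facing North
  F3: move forward 0/3 (blocked), now at (x=0, y=5)
  F2: move forward 0/2 (blocked), now at (x=0, y=5)
  L: turn left, now facing West
  F4: move forward 0/4 (blocked), now at (x=0, y=5)
  F1: move forward 0/1 (blocked), now at (x=0, y=5)
Final: (x=0, y=5), facing West

Answer: Final position: (x=0, y=5), facing West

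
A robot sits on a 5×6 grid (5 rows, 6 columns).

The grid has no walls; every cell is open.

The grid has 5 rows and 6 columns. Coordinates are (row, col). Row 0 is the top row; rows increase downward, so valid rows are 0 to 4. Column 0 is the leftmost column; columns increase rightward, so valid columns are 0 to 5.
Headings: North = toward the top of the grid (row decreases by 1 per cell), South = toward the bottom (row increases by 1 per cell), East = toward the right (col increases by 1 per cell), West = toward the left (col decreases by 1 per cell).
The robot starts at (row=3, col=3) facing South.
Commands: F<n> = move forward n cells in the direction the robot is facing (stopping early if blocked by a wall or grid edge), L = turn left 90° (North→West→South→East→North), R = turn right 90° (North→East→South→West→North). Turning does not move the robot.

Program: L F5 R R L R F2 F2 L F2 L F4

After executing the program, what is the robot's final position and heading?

Start: (row=3, col=3), facing South
  L: turn left, now facing East
  F5: move forward 2/5 (blocked), now at (row=3, col=5)
  R: turn right, now facing South
  R: turn right, now facing West
  L: turn left, now facing South
  R: turn right, now facing West
  F2: move forward 2, now at (row=3, col=3)
  F2: move forward 2, now at (row=3, col=1)
  L: turn left, now facing South
  F2: move forward 1/2 (blocked), now at (row=4, col=1)
  L: turn left, now facing East
  F4: move forward 4, now at (row=4, col=5)
Final: (row=4, col=5), facing East

Answer: Final position: (row=4, col=5), facing East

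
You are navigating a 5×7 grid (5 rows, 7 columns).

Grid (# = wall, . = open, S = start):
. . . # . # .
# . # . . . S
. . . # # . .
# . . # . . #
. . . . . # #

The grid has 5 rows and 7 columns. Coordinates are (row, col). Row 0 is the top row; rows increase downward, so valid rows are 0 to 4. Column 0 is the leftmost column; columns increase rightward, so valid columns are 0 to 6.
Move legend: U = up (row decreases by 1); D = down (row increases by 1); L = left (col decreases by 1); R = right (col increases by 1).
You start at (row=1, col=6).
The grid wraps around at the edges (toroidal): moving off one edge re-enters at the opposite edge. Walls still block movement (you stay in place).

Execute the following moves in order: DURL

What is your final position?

Start: (row=1, col=6)
  D (down): (row=1, col=6) -> (row=2, col=6)
  U (up): (row=2, col=6) -> (row=1, col=6)
  R (right): blocked, stay at (row=1, col=6)
  L (left): (row=1, col=6) -> (row=1, col=5)
Final: (row=1, col=5)

Answer: Final position: (row=1, col=5)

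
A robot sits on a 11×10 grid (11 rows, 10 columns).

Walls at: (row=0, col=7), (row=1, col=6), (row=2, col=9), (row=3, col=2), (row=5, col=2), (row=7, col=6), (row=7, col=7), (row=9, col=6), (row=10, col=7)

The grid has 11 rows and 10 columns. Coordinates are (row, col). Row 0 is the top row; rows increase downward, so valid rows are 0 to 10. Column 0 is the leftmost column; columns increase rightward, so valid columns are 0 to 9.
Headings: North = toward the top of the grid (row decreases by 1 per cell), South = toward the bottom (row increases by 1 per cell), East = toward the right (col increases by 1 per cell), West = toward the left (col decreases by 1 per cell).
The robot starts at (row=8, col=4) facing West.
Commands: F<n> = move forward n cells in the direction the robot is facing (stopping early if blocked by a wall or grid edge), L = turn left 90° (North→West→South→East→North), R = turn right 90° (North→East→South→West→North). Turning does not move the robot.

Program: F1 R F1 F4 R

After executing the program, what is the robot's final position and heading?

Start: (row=8, col=4), facing West
  F1: move forward 1, now at (row=8, col=3)
  R: turn right, now facing North
  F1: move forward 1, now at (row=7, col=3)
  F4: move forward 4, now at (row=3, col=3)
  R: turn right, now facing East
Final: (row=3, col=3), facing East

Answer: Final position: (row=3, col=3), facing East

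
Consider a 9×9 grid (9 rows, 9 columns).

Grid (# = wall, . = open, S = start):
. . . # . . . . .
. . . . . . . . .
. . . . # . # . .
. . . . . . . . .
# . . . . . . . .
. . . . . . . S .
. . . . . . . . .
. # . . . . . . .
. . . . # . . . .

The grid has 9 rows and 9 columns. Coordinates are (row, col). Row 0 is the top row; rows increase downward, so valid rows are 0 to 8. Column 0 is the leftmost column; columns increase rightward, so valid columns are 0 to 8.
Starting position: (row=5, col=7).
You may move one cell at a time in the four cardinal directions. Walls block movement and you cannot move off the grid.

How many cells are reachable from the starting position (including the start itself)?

BFS flood-fill from (row=5, col=7):
  Distance 0: (row=5, col=7)
  Distance 1: (row=4, col=7), (row=5, col=6), (row=5, col=8), (row=6, col=7)
  Distance 2: (row=3, col=7), (row=4, col=6), (row=4, col=8), (row=5, col=5), (row=6, col=6), (row=6, col=8), (row=7, col=7)
  Distance 3: (row=2, col=7), (row=3, col=6), (row=3, col=8), (row=4, col=5), (row=5, col=4), (row=6, col=5), (row=7, col=6), (row=7, col=8), (row=8, col=7)
  Distance 4: (row=1, col=7), (row=2, col=8), (row=3, col=5), (row=4, col=4), (row=5, col=3), (row=6, col=4), (row=7, col=5), (row=8, col=6), (row=8, col=8)
  Distance 5: (row=0, col=7), (row=1, col=6), (row=1, col=8), (row=2, col=5), (row=3, col=4), (row=4, col=3), (row=5, col=2), (row=6, col=3), (row=7, col=4), (row=8, col=5)
  Distance 6: (row=0, col=6), (row=0, col=8), (row=1, col=5), (row=3, col=3), (row=4, col=2), (row=5, col=1), (row=6, col=2), (row=7, col=3)
  Distance 7: (row=0, col=5), (row=1, col=4), (row=2, col=3), (row=3, col=2), (row=4, col=1), (row=5, col=0), (row=6, col=1), (row=7, col=2), (row=8, col=3)
  Distance 8: (row=0, col=4), (row=1, col=3), (row=2, col=2), (row=3, col=1), (row=6, col=0), (row=8, col=2)
  Distance 9: (row=1, col=2), (row=2, col=1), (row=3, col=0), (row=7, col=0), (row=8, col=1)
  Distance 10: (row=0, col=2), (row=1, col=1), (row=2, col=0), (row=8, col=0)
  Distance 11: (row=0, col=1), (row=1, col=0)
  Distance 12: (row=0, col=0)
Total reachable: 75 (grid has 75 open cells total)

Answer: Reachable cells: 75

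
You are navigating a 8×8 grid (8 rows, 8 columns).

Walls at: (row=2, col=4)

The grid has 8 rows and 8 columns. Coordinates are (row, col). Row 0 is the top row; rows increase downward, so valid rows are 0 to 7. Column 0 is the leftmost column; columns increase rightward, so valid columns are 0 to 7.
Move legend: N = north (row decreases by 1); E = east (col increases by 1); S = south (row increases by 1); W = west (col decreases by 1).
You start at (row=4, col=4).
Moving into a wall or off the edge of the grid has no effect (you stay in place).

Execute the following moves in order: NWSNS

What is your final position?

Start: (row=4, col=4)
  N (north): (row=4, col=4) -> (row=3, col=4)
  W (west): (row=3, col=4) -> (row=3, col=3)
  S (south): (row=3, col=3) -> (row=4, col=3)
  N (north): (row=4, col=3) -> (row=3, col=3)
  S (south): (row=3, col=3) -> (row=4, col=3)
Final: (row=4, col=3)

Answer: Final position: (row=4, col=3)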